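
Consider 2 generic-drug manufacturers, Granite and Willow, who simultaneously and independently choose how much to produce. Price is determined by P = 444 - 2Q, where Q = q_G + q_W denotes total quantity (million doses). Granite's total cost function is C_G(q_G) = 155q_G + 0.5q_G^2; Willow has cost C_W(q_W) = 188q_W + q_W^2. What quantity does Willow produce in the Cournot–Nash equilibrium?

27

Granite's profit: π_G = (444 - 2Q)q_G - (155q_G + (1/2)q_G²). Setting ∂π_G/∂q_G = 0: 289 - 5q_G - 2(q_W) = 0.
Willow's profit: π_W = (444 - 2Q)q_W - (188q_W + q_W²). Setting ∂π_W/∂q_W = 0: 256 - 6q_W - 2(q_G) = 0.
So q_G = (289 - 2q_W)/5 and q_W = (256 - 2q_G)/6.
Solving the pair: q_G = 47, q_W = 27.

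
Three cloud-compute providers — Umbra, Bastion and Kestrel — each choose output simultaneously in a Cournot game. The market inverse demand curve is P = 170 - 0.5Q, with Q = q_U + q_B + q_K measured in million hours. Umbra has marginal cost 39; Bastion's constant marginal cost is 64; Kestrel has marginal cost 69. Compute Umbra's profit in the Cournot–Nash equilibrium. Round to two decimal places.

Umbra's profit: π_U = (170 - 0.5Q)q_U - (39q_U). Setting ∂π_U/∂q_U = 0: 131 - q_U - (1/2)(q_B + q_K) = 0.
Bastion's first-order condition: 106 - q_B - (1/2)(q_U + q_K) = 0.
Kestrel's first-order condition: 101 - q_K - (1/2)(q_U + q_B) = 0.
Adding the 3 first-order conditions: 338 − 2Q = 0, so Q = 169.
Back-substituting: q_U = (131 − 169/2)/(1/2) = 93, q_B = (106 − 169/2)/(1/2) = 43, q_K = (101 − 169/2)/(1/2) = 33.
Price P = 170 - (1/2)·169 = 171/2.
Umbra's profit: (171/2 - 39)·93 = 4324.5000.

4324.50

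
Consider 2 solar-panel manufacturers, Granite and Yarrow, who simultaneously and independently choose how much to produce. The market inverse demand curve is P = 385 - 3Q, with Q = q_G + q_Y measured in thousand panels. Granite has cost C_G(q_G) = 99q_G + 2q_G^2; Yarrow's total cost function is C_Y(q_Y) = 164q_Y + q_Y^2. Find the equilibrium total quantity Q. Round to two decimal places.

Granite's profit: π_G = (385 - 3Q)q_G - (99q_G + 2q_G²). Setting ∂π_G/∂q_G = 0: 286 - 10q_G - 3(q_Y) = 0.
Yarrow's first-order condition: 221 - 8q_Y - 3(q_G) = 0.
So q_G = (286 - 3q_Y)/10 and q_Y = (221 - 3q_G)/8.
Solving the pair: q_G = 1625/71, q_Y = 1352/71.
Total output Q = 1625/71 + 1352/71 = 41.9296.

41.93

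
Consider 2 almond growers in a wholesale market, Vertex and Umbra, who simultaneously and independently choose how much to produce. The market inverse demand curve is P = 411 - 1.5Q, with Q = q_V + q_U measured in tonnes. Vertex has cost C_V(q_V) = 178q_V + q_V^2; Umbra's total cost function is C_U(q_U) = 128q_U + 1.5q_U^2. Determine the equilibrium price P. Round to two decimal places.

300.78

Vertex's profit: π_V = (411 - 1.5Q)q_V - (178q_V + q_V²). Setting ∂π_V/∂q_V = 0: 233 - 5q_V - (3/2)(q_U) = 0.
Umbra's first-order condition: 283 - 6q_U - (3/2)(q_V) = 0.
Rearranging gives the reaction functions q_V = (233 - (3/2)q_U)/5 and q_U = (283 - (3/2)q_V)/6.
Solving the pair: q_V = 1298/37, q_U = 38.3964.
Total output Q = 73.4775, so price P = 411 - (3/2)·73.4775 = 300.7838.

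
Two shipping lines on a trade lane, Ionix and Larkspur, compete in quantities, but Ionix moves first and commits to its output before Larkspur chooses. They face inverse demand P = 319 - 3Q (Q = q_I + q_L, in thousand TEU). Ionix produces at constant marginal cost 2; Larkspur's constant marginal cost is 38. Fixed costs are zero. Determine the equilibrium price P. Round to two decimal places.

The follower Larkspur best-responds to any q_I: π_L = (319 - 3Q)q_L - 38q_L.
∂π_L/∂q_L = 281 - 3q_I - 6q_L = 0 gives the reaction function q_L = (281 - 3q_I)/6.
Ionix substitutes q_L(q_I) into its own profit: π_I = q_I(319 - 3q_I - (281 - 3q_I)/2) - 2q_I = (357/2 - (3/2)q_I)q_I - 2q_I.
The leader's first-order condition 353/2 - 3q_I = 0 yields q_I = 353/6.
Then q_L = (281 - 3·(353/6))/6 = 209/12.
Total output Q = 305/4, so price P = 319 - 3·(305/4) = 361/4.

90.25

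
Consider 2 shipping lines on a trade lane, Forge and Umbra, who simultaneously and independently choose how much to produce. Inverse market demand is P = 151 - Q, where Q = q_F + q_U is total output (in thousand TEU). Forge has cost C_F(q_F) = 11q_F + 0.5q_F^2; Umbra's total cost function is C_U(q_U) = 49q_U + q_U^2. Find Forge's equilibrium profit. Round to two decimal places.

Forge's profit: π_F = (151 - Q)q_F - (11q_F + (1/2)q_F²). Setting ∂π_F/∂q_F = 0: 140 - 3q_F - (q_U) = 0.
Umbra's first-order condition: 102 - 4q_U - (q_F) = 0.
So q_F = (140 - q_U)/3 and q_U = (102 - q_F)/4.
Solving the pair: q_F = 458/11, q_U = 166/11.
Price P = 151 - 624/11 = 1037/11.
Forge's profit: (1037/11)·(458/11) - 11·(458/11) - (1/2)(458/11)² = 2600.3802.

2600.38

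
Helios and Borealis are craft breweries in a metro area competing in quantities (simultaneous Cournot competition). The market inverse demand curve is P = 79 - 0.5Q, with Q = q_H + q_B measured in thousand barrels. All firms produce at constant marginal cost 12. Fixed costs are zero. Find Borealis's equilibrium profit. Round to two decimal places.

997.56

A representative firm's profit is π_i = q_i(79 - 0.5Q) - 12q_i.
First-order condition (treating rivals' output as given): 67 - q_i - (1/2)q_j = 0.
With identical firms every q_j equals q_i, so q_j = q_i and 67 = (3/2)q_i, giving q_i = 134/3.
Price P = 79 - (1/2)·(268/3) = 103/3.
Borealis's profit: (103/3 - 12)·(134/3) = 997.5556.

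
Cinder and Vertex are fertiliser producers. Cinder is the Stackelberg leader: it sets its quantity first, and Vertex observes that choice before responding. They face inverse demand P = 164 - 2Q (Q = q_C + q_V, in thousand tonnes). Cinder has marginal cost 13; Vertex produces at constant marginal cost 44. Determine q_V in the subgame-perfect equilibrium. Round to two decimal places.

7.25

Solve by backward induction. Given q_C, the follower Vertex maximises π_V = (164 - 2q_C - 2q_V)q_V - 44q_V.
Follower FOC: 120 - 2q_C - 4q_V = 0, so q_V(q_C) = (120 - 2q_C)/4.
Cinder substitutes q_V(q_C) into its own profit: π_C = q_C(164 - 2q_C - (120 - 2q_C)/2) - 13q_C = (104 - q_C)q_C - 13q_C.
Maximising: ∂π_C/∂q_C = 91 - 2q_C = 0, giving q_C = 91/2.
Then q_V = (120 - 2·(91/2))/4 = 29/4.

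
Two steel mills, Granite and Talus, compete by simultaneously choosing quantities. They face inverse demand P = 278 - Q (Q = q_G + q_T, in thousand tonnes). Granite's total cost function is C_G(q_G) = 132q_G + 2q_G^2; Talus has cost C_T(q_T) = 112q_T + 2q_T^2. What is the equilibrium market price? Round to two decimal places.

Granite's profit: π_G = (278 - Q)q_G - (132q_G + 2q_G²). Setting ∂π_G/∂q_G = 0: 146 - 6q_G - (q_T) = 0.
Talus's profit: π_T = (278 - Q)q_T - (112q_T + 2q_T²). Setting ∂π_T/∂q_T = 0: 166 - 6q_T - (q_G) = 0.
Rearranging gives the reaction functions q_G = (146 - q_T)/6 and q_T = (166 - q_G)/6.
Substituting one into the other gives q_G = 142/7 and q_T = 170/7.
Total output Q = 312/7, so price P = 278 - 312/7 = 1634/7.

233.43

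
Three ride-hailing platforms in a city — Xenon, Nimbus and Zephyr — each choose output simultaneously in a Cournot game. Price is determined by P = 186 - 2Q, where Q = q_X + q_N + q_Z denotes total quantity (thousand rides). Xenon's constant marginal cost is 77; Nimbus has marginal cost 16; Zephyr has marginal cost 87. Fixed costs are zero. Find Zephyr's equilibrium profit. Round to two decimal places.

Xenon's profit: π_X = (186 - 2Q)q_X - (77q_X). Setting ∂π_X/∂q_X = 0: 109 - 4q_X - 2(q_N + q_Z) = 0.
Nimbus's profit: π_N = (186 - 2Q)q_N - (16q_N). Setting ∂π_N/∂q_N = 0: 170 - 4q_N - 2(q_X + q_Z) = 0.
Zephyr's first-order condition: 99 - 4q_Z - 2(q_X + q_N) = 0.
Adding the 3 conditions: 378 − 4Q − 4Q = 0, i.e. Q = 189/4.
Back-substituting: q_X = (109 − 189/2)/2 = 29/4, q_N = (170 − 189/2)/2 = 151/4, q_Z = (99 − 189/2)/2 = 9/4.
Price P = 186 - 2·(189/4) = 183/2.
Zephyr's profit: (183/2 - 87)·(9/4) = 81/8.

10.13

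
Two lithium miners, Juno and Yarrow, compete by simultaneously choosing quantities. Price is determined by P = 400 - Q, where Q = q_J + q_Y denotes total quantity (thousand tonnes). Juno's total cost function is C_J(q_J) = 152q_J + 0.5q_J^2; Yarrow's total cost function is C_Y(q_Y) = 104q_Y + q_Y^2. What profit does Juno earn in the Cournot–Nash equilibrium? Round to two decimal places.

Juno's profit: π_J = (400 - Q)q_J - (152q_J + (1/2)q_J²). Setting ∂π_J/∂q_J = 0: 248 - 3q_J - (q_Y) = 0.
Yarrow's profit: π_Y = (400 - Q)q_Y - (104q_Y + q_Y²). Setting ∂π_Y/∂q_Y = 0: 296 - 4q_Y - (q_J) = 0.
Rearranging gives the reaction functions q_J = (248 - q_Y)/3 and q_Y = (296 - q_J)/4.
Substituting one into the other gives q_J = 696/11 and q_Y = 640/11.
Price P = 400 - 1336/11 = 278.5455.
Juno's profit: 278.5455·(696/11) - 152·(696/11) - (1/2)(696/11)² = 6005.1570.

6005.16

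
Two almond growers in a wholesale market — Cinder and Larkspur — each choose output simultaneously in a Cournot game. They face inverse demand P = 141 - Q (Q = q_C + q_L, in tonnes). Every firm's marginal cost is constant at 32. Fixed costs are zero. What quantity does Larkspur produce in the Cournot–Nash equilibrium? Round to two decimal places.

A representative firm's profit is π_i = q_i(141 - Q) - 32q_i.
Setting ∂π_i/∂q_i = 0 with rivals' quantities fixed: 109 - 2q_i - q_j = 0.
With identical firms every q_j equals q_i, so q_j = q_i and 109 = 3q_i, giving q_i = 109/3.

36.33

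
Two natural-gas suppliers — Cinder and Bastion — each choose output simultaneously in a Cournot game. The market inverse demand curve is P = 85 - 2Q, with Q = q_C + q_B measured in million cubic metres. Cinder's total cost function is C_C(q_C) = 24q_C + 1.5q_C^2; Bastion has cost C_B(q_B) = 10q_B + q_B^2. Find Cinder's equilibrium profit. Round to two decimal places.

Cinder's profit: π_C = (85 - 2Q)q_C - (24q_C + (3/2)q_C²). Setting ∂π_C/∂q_C = 0: 61 - 7q_C - 2(q_B) = 0.
Bastion's first-order condition: 75 - 6q_B - 2(q_C) = 0.
Rearranging gives the reaction functions q_C = (61 - 2q_B)/7 and q_B = (75 - 2q_C)/6.
Solving the pair: q_C = 108/19, q_B = 403/38.
Price P = 85 - 2·(619/38) = 996/19.
Cinder's profit: (996/19)·(108/19) - 24·(108/19) - (3/2)(108/19)² = 113.0859.

113.09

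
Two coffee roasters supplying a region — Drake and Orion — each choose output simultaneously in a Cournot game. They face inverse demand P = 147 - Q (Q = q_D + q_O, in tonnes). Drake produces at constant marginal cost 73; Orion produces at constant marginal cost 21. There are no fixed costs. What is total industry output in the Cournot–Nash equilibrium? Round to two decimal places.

Drake's profit: π_D = (147 - Q)q_D - (73q_D). Setting ∂π_D/∂q_D = 0: 74 - 2q_D - (q_O) = 0.
Orion's first-order condition: 126 - 2q_O - (q_D) = 0.
Rearranging gives the reaction functions q_D = (74 - q_O)/2 and q_O = (126 - q_D)/2.
Substituting one into the other gives q_D = 22/3 and q_O = 178/3.
Total output Q = 22/3 + 178/3 = 200/3.

66.67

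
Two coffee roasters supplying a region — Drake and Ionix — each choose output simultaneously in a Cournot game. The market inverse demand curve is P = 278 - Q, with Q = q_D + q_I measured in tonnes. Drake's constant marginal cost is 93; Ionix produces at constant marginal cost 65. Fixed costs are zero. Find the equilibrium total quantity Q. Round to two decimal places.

132.67

Drake's profit: π_D = (278 - Q)q_D - (93q_D). Setting ∂π_D/∂q_D = 0: 185 - 2q_D - (q_I) = 0.
Ionix's first-order condition: 213 - 2q_I - (q_D) = 0.
Best responses: q_D = (185 - q_I)/2, q_I = (213 - q_D)/2.
Substituting one into the other gives q_D = 157/3 and q_I = 241/3.
Total output Q = 157/3 + 241/3 = 398/3.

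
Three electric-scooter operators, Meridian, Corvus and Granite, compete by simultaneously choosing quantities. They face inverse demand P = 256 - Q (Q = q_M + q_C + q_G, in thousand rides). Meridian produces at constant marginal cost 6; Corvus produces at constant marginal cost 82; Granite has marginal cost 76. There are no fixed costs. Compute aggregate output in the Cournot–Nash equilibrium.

151

Meridian's profit: π_M = (256 - Q)q_M - (6q_M). Setting ∂π_M/∂q_M = 0: 250 - 2q_M - (q_C + q_G) = 0.
Corvus's profit: π_C = (256 - Q)q_C - (82q_C). Setting ∂π_C/∂q_C = 0: 174 - 2q_C - (q_M + q_G) = 0.
Granite's profit: π_G = (256 - Q)q_G - (76q_G). Setting ∂π_G/∂q_G = 0: 180 - 2q_G - (q_M + q_C) = 0.
Adding the 3 conditions: 604 − 2Q − 2Q = 0, i.e. Q = 151.
Back-substituting: q_M = (250 − 151) = 99, q_C = (174 − 151) = 23, q_G = (180 − 151) = 29.
Total output Q = 99 + 23 + 29 = 151.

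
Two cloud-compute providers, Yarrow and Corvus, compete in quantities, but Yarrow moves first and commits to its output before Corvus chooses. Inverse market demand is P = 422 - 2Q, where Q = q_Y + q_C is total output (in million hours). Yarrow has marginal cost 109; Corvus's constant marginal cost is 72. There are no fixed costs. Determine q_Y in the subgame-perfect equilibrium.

The follower Corvus best-responds to any q_Y: π_C = (422 - 2Q)q_C - 72q_C.
∂π_C/∂q_C = 350 - 2q_Y - 4q_C = 0 gives the reaction function q_C = (350 - 2q_Y)/4.
Yarrow substitutes q_C(q_Y) into its own profit: π_Y = q_Y(422 - 2q_Y - (350 - 2q_Y)/2) - 109q_Y = (247 - q_Y)q_Y - 109q_Y.
Leader FOC: 138 - 2q_Y = 0, so q_Y = 69.
Then q_C = (350 - 2·69)/4 = 53.

69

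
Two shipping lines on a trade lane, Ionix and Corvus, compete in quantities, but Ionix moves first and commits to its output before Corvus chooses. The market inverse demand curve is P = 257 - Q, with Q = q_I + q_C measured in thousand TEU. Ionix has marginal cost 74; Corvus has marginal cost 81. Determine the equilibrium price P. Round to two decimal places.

121.50

Solve by backward induction. Given q_I, the follower Corvus maximises π_C = (257 - q_I - q_C)q_C - 81q_C.
Follower FOC: 176 - q_I - 2q_C = 0, so q_C(q_I) = (176 - q_I)/2.
The leader anticipates this reaction. Substituting into P = 257 - Q gives P = 169 - (1/2)q_I, so π_I = (169 - (1/2)q_I)q_I - 74q_I.
Leader FOC: 95 - q_I = 0, so q_I = 95.
Then q_C = (176 - 95)/2 = 81/2.
Total output Q = 271/2, so price P = 257 - 271/2 = 243/2.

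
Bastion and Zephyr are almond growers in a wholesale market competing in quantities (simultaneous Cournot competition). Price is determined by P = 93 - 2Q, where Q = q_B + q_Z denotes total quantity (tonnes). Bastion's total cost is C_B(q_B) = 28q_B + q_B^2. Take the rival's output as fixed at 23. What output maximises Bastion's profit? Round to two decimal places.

With the rival's output fixed at 23, Bastion's profit is π_B = (93 - 2·23 - 2q_B)q_B - (28q_B + q_B²) = (47 - 2q_B)q_B - (28q_B + q_B²).
∂π_B/∂q_B = 19 - 6q_B = 0, so q_B = 19/6.

3.17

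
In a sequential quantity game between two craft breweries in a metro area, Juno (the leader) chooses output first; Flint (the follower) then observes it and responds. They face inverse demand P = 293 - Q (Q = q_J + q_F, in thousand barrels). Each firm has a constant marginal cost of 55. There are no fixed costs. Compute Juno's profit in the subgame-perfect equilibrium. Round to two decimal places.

7080.50

Solve by backward induction. Given q_J, the follower Flint maximises π_F = (293 - q_J - q_F)q_F - 55q_F.
Follower FOC: 238 - q_J - 2q_F = 0, so q_F(q_J) = (238 - q_J)/2.
Juno substitutes q_F(q_J) into its own profit: π_J = q_J(293 - q_J - (238 - q_J)/2) - 55q_J = (174 - (1/2)q_J)q_J - 55q_J.
The leader's first-order condition 119 - q_J = 0 yields q_J = 119.
Then q_F = (238 - 119)/2 = 119/2.
Price P = 293 - 357/2 = 229/2.
Juno's profit: (229/2 - 55)·119 = 7080.5000.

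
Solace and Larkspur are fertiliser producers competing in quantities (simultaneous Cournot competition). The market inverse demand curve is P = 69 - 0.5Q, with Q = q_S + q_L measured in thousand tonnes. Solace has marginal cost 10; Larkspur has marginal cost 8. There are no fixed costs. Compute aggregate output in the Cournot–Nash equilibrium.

Solace's profit: π_S = (69 - 0.5Q)q_S - (10q_S). Setting ∂π_S/∂q_S = 0: 59 - q_S - (1/2)(q_L) = 0.
Larkspur's profit: π_L = (69 - 0.5Q)q_L - (8q_L). Setting ∂π_L/∂q_L = 0: 61 - q_L - (1/2)(q_S) = 0.
Best responses: q_S = (59 - (1/2)q_L), q_L = (61 - (1/2)q_S).
Solving the pair: q_S = 38, q_L = 42.
Total output Q = 38 + 42 = 80.

80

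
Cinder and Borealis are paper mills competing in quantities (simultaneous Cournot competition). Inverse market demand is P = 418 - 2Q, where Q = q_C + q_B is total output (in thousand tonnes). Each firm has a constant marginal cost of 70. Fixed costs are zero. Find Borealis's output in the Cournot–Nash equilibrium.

A representative firm's profit is π_i = q_i(418 - 2Q) - 70q_i.
Setting ∂π_i/∂q_i = 0 with rivals' quantities fixed: 348 - 4q_i - 2q_j = 0.
By symmetry each firm produces the same amount; substituting q_j = q_i yields q_i = 348/6 = 58.

58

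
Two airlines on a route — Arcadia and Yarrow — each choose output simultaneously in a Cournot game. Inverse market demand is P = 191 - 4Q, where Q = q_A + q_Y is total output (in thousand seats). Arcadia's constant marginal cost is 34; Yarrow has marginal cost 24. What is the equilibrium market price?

Arcadia's profit: π_A = (191 - 4Q)q_A - (34q_A). Setting ∂π_A/∂q_A = 0: 157 - 8q_A - 4(q_Y) = 0.
Yarrow's profit: π_Y = (191 - 4Q)q_Y - (24q_Y). Setting ∂π_Y/∂q_Y = 0: 167 - 8q_Y - 4(q_A) = 0.
Best responses: q_A = (157 - 4q_Y)/8, q_Y = (167 - 4q_A)/8.
Substituting one into the other gives q_A = 49/4 and q_Y = 59/4.
Total output Q = 27, so price P = 191 - 4·27 = 83.

83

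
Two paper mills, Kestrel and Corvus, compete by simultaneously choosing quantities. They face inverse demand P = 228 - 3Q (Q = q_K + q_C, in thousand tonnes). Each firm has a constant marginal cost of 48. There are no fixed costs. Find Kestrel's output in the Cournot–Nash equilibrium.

A representative firm's profit is π_i = q_i(228 - 3Q) - 48q_i.
Setting ∂π_i/∂q_i = 0 with rivals' quantities fixed: 180 - 6q_i - 3q_j = 0.
With identical firms every q_j equals q_i, so q_j = q_i and 180 = 9q_i, giving q_i = 20.

20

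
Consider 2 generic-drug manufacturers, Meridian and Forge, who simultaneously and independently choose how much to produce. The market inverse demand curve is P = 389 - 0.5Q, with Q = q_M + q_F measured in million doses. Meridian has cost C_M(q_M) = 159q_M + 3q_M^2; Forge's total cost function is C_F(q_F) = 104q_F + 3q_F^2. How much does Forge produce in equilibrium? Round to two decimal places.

Meridian's profit: π_M = (389 - 0.5Q)q_M - (159q_M + 3q_M²). Setting ∂π_M/∂q_M = 0: 230 - 7q_M - (1/2)(q_F) = 0.
Forge's profit: π_F = (389 - 0.5Q)q_F - (104q_F + 3q_F²). Setting ∂π_F/∂q_F = 0: 285 - 7q_F - (1/2)(q_M) = 0.
Rearranging gives the reaction functions q_M = (230 - (1/2)q_F)/7 and q_F = (285 - (1/2)q_M)/7.
Substituting one into the other gives q_M = 1174/39 and q_F = 1504/39.

38.56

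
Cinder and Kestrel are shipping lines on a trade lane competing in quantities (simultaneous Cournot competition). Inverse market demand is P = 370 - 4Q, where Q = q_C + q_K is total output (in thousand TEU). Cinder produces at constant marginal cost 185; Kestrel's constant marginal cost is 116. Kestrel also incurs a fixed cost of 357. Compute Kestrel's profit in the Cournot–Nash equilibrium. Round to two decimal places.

Cinder's profit: π_C = (370 - 4Q)q_C - (185q_C). Setting ∂π_C/∂q_C = 0: 185 - 8q_C - 4(q_K) = 0.
Kestrel's profit: π_K = (370 - 4Q)q_K - (116q_K). Setting ∂π_K/∂q_K = 0: 254 - 8q_K - 4(q_C) = 0.
Best responses: q_C = (185 - 4q_K)/8, q_K = (254 - 4q_C)/8.
Solving the pair: q_C = 29/3, q_K = 323/12.
Price P = 370 - 4·(439/12) = 671/3.
Kestrel's profit: (671/3 - 116)·(323/12) - 357 = 2541.0278.

2541.03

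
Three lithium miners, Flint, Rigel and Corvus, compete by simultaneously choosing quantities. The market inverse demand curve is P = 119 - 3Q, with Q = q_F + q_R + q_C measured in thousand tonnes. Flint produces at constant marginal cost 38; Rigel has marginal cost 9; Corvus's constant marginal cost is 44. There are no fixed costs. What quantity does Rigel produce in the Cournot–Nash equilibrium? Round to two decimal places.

14.50

Flint's profit: π_F = (119 - 3Q)q_F - (38q_F). Setting ∂π_F/∂q_F = 0: 81 - 6q_F - 3(q_R + q_C) = 0.
Rigel's profit: π_R = (119 - 3Q)q_R - (9q_R). Setting ∂π_R/∂q_R = 0: 110 - 6q_R - 3(q_F + q_C) = 0.
Corvus's profit: π_C = (119 - 3Q)q_C - (44q_C). Setting ∂π_C/∂q_C = 0: 75 - 6q_C - 3(q_F + q_R) = 0.
Summing all 3 equations gives 266 − 12Q = 0, hence Q = 133/6.
Back-substituting: q_F = (81 − 133/2)/3 = 29/6, q_R = (110 − 133/2)/3 = 29/2, q_C = (75 − 133/2)/3 = 17/6.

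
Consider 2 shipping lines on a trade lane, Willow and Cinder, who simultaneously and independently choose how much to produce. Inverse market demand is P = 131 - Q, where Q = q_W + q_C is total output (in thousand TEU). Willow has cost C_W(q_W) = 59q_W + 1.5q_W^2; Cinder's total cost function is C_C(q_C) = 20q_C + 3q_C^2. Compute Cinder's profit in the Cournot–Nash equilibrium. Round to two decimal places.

Willow's profit: π_W = (131 - Q)q_W - (59q_W + (3/2)q_W²). Setting ∂π_W/∂q_W = 0: 72 - 5q_W - (q_C) = 0.
Cinder's profit: π_C = (131 - Q)q_C - (20q_C + 3q_C²). Setting ∂π_C/∂q_C = 0: 111 - 8q_C - (q_W) = 0.
So q_W = (72 - q_C)/5 and q_C = (111 - q_W)/8.
Substituting one into the other gives q_W = 155/13 and q_C = 161/13.
Price P = 131 - 316/13 = 1387/13.
Cinder's profit: (1387/13)·(161/13) - 20·(161/13) - 3(161/13)² = 613.5148.

613.51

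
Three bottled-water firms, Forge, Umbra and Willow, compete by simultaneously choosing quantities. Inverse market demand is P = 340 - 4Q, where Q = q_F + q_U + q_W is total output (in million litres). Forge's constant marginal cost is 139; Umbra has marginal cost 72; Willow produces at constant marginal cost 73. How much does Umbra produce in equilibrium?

21

Forge's profit: π_F = (340 - 4Q)q_F - (139q_F). Setting ∂π_F/∂q_F = 0: 201 - 8q_F - 4(q_U + q_W) = 0.
Umbra's profit: π_U = (340 - 4Q)q_U - (72q_U). Setting ∂π_U/∂q_U = 0: 268 - 8q_U - 4(q_F + q_W) = 0.
Willow's first-order condition: 267 - 8q_W - 4(q_F + q_U) = 0.
Summing all 3 equations gives 736 − 16Q = 0, hence Q = 46.
Back-substituting: q_F = (201 − 184)/4 = 17/4, q_U = (268 − 184)/4 = 21, q_W = (267 − 184)/4 = 83/4.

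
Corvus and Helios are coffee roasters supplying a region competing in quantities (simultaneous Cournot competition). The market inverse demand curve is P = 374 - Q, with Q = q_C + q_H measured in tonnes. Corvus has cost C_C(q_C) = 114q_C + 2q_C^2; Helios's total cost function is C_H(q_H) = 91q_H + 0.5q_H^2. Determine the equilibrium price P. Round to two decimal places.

260.18

Corvus's profit: π_C = (374 - Q)q_C - (114q_C + 2q_C²). Setting ∂π_C/∂q_C = 0: 260 - 6q_C - (q_H) = 0.
Helios's first-order condition: 283 - 3q_H - (q_C) = 0.
So q_C = (260 - q_H)/6 and q_H = (283 - q_C)/3.
Substituting one into the other gives q_C = 497/17 and q_H = 1438/17.
Total output Q = 1935/17, so price P = 374 - 1935/17 = 260.1765.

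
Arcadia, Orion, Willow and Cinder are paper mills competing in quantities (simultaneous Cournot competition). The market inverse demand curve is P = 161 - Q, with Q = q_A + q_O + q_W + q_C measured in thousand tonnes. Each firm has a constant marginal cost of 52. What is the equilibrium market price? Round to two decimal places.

Each firm earns π_i = (161 - Q)q_i - 52q_i.
Setting ∂π_i/∂q_i = 0 with rivals' quantities fixed: 109 - 2q_i - Σ_{j≠i} q_j = 0.
By symmetry each firm produces the same amount; substituting Σ_{j≠i} q_j = 3q_i yields q_i = 109/5.
Total output Q = 436/5, so price P = 161 - 436/5 = 369/5.

73.80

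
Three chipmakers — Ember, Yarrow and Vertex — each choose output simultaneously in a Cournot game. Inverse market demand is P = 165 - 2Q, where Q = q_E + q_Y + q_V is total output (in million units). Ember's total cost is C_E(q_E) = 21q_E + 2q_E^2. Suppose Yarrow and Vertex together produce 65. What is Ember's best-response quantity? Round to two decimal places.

1.75

With rivals' combined output fixed at 65, Ember's profit is π_E = (165 - 2·65 - 2q_E)q_E - (21q_E + 2q_E²) = (35 - 2q_E)q_E - (21q_E + 2q_E²).
∂π_E/∂q_E = 14 - 8q_E = 0, so q_E = 7/4.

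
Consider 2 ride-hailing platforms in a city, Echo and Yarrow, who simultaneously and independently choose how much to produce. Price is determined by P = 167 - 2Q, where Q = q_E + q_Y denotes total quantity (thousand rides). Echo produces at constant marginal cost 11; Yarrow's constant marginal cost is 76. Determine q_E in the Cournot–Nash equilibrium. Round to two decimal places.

Echo's profit: π_E = (167 - 2Q)q_E - (11q_E). Setting ∂π_E/∂q_E = 0: 156 - 4q_E - 2(q_Y) = 0.
Yarrow's profit: π_Y = (167 - 2Q)q_Y - (76q_Y). Setting ∂π_Y/∂q_Y = 0: 91 - 4q_Y - 2(q_E) = 0.
Best responses: q_E = (156 - 2q_Y)/4, q_Y = (91 - 2q_E)/4.
Substituting one into the other gives q_E = 221/6 and q_Y = 13/3.

36.83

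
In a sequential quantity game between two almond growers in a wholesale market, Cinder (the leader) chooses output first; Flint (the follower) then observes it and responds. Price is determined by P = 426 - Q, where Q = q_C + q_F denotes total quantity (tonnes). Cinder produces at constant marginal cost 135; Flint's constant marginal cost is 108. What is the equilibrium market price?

Solve by backward induction. Given q_C, the follower Flint maximises π_F = (426 - q_C - q_F)q_F - 108q_F.
∂π_F/∂q_F = 318 - q_C - 2q_F = 0 gives the reaction function q_F = (318 - q_C)/2.
Cinder substitutes q_F(q_C) into its own profit: π_C = q_C(426 - q_C - (318 - q_C)/2) - 135q_C = (267 - (1/2)q_C)q_C - 135q_C.
Leader FOC: 132 - q_C = 0, so q_C = 132.
Then q_F = (318 - 132)/2 = 93.
Total output Q = 225, so price P = 426 - 225 = 201.

201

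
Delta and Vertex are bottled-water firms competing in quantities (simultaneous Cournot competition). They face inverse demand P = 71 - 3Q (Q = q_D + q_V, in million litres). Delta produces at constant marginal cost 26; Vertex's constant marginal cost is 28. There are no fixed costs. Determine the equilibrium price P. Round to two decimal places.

Delta's profit: π_D = (71 - 3Q)q_D - (26q_D). Setting ∂π_D/∂q_D = 0: 45 - 6q_D - 3(q_V) = 0.
Vertex's profit: π_V = (71 - 3Q)q_V - (28q_V). Setting ∂π_V/∂q_V = 0: 43 - 6q_V - 3(q_D) = 0.
Best responses: q_D = (45 - 3q_V)/6, q_V = (43 - 3q_D)/6.
Solving the pair: q_D = 47/9, q_V = 41/9.
Total output Q = 88/9, so price P = 71 - 3·(88/9) = 125/3.

41.67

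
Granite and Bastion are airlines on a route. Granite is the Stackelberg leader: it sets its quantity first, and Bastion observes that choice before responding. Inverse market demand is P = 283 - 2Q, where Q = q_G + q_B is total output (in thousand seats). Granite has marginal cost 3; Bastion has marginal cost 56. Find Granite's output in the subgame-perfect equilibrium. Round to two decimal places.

The follower Bastion best-responds to any q_G: π_B = (283 - 2Q)q_B - 56q_B.
∂π_B/∂q_B = 227 - 2q_G - 4q_B = 0 gives the reaction function q_B = (227 - 2q_G)/4.
The leader anticipates this reaction. Substituting into P = 283 - 2Q gives P = 339/2 - q_G, so π_G = (339/2 - q_G)q_G - 3q_G.
Leader FOC: 333/2 - 2q_G = 0, so q_G = 333/4.
Then q_B = (227 - 2·(333/4))/4 = 121/8.

83.25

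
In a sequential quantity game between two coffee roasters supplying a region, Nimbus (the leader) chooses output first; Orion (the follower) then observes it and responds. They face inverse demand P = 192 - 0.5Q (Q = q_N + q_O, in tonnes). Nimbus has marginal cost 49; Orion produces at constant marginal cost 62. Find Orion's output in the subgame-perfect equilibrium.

The follower Orion best-responds to any q_N: π_O = (192 - 0.5Q)q_O - 62q_O.
∂π_O/∂q_O = 130 - (1/2)q_N - q_O = 0 gives the reaction function q_O = (130 - (1/2)q_N).
The leader anticipates this reaction. Substituting into P = 192 - 0.5Q gives P = 127 - (1/4)q_N, so π_N = (127 - (1/4)q_N)q_N - 49q_N.
The leader's first-order condition 78 - (1/2)q_N = 0 yields q_N = 156.
Then q_O = (130 - (1/2)·156) = 52.

52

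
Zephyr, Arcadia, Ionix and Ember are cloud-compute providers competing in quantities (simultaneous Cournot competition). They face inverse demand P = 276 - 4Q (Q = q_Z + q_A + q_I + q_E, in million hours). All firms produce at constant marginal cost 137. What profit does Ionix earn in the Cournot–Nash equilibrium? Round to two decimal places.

193.21

A representative firm's profit is π_i = q_i(276 - 4Q) - 137q_i.
First-order condition (treating rivals' output as given): 139 - 8q_i - 4·Σ_{j≠i} q_j = 0.
With identical firms every q_j equals q_i, so Σ_{j≠i} q_j = 3q_i and 139 = 20q_i, giving q_i = 139/20.
Price P = 276 - 4·(139/5) = 824/5.
Ionix's profit: (824/5 - 137)·(139/20) = 193.2100.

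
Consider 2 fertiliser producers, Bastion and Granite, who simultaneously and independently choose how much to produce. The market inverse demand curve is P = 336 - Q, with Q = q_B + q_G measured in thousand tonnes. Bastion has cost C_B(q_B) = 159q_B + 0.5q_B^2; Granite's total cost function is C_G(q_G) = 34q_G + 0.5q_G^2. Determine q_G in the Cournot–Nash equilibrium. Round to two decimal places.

Bastion's profit: π_B = (336 - Q)q_B - (159q_B + (1/2)q_B²). Setting ∂π_B/∂q_B = 0: 177 - 3q_B - (q_G) = 0.
Granite's first-order condition: 302 - 3q_G - (q_B) = 0.
Rearranging gives the reaction functions q_B = (177 - q_G)/3 and q_G = (302 - q_B)/3.
Solving the pair: q_B = 229/8, q_G = 729/8.

91.13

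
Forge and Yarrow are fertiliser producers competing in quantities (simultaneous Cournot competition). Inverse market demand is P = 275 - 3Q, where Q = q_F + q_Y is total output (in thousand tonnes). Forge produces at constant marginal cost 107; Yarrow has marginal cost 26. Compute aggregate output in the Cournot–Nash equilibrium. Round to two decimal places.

Forge's profit: π_F = (275 - 3Q)q_F - (107q_F). Setting ∂π_F/∂q_F = 0: 168 - 6q_F - 3(q_Y) = 0.
Yarrow's profit: π_Y = (275 - 3Q)q_Y - (26q_Y). Setting ∂π_Y/∂q_Y = 0: 249 - 6q_Y - 3(q_F) = 0.
Best responses: q_F = (168 - 3q_Y)/6, q_Y = (249 - 3q_F)/6.
Solving the pair: q_F = 29/3, q_Y = 110/3.
Total output Q = 29/3 + 110/3 = 139/3.

46.33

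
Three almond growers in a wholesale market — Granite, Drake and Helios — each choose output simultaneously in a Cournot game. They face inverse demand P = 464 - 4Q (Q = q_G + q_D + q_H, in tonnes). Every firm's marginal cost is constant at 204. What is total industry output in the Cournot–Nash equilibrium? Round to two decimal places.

A representative firm's profit is π_i = q_i(464 - 4Q) - 204q_i.
First-order condition (treating rivals' output as given): 260 - 8q_i - 4·Σ_{j≠i} q_j = 0.
By symmetry each firm produces the same amount; substituting Σ_{j≠i} q_j = 2q_i yields q_i = 260/16 = 65/4.
Total output Q = 65/4 + 65/4 + 65/4 = 195/4.

48.75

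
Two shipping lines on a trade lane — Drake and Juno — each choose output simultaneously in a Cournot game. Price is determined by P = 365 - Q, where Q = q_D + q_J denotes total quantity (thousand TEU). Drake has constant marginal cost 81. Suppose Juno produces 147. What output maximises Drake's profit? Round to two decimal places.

68.50

With the rival's output fixed at 147, Drake's profit is π_D = (365 - 147 - q_D)q_D - (81q_D) = (218 - q_D)q_D - (81q_D).
∂π_D/∂q_D = 137 - 2q_D = 0, so q_D = 137/2.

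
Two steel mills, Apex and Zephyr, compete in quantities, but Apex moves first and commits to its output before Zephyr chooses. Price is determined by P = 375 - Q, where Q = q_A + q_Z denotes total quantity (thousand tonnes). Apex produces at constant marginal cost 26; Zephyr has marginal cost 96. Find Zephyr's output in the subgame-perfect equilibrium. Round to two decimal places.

34.75

The follower Zephyr best-responds to any q_A: π_Z = (375 - Q)q_Z - 96q_Z.
Follower FOC: 279 - q_A - 2q_Z = 0, so q_Z(q_A) = (279 - q_A)/2.
Apex substitutes q_Z(q_A) into its own profit: π_A = q_A(375 - q_A - (279 - q_A)/2) - 26q_A = (471/2 - (1/2)q_A)q_A - 26q_A.
Leader FOC: 419/2 - q_A = 0, so q_A = 419/2.
Then q_Z = (279 - 419/2)/2 = 139/4.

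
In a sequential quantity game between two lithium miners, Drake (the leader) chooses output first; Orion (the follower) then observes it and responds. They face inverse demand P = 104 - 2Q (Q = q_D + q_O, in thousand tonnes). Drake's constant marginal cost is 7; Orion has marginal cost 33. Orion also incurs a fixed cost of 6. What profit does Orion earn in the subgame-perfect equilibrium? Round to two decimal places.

5.28

Solve by backward induction. Given q_D, the follower Orion maximises π_O = (104 - 2q_D - 2q_O)q_O - 33q_O.
∂π_O/∂q_O = 71 - 2q_D - 4q_O = 0 gives the reaction function q_O = (71 - 2q_D)/4.
The leader anticipates this reaction. Substituting into P = 104 - 2Q gives P = 137/2 - q_D, so π_D = (137/2 - q_D)q_D - 7q_D.
Maximising: ∂π_D/∂q_D = 123/2 - 2q_D = 0, giving q_D = 123/4.
Then q_O = (71 - 2·(123/4))/4 = 19/8.
Price P = 104 - 2·(265/8) = 151/4.
Orion's profit: (151/4 - 33)·(19/8) - 6 = 169/32.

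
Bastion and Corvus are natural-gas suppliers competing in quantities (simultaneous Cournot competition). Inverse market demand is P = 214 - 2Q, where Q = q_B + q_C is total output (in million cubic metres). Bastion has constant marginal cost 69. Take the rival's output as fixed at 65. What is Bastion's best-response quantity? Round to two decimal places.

With the rival's output fixed at 65, Bastion's profit is π_B = (214 - 2·65 - 2q_B)q_B - (69q_B) = (84 - 2q_B)q_B - (69q_B).
∂π_B/∂q_B = 15 - 4q_B = 0, so q_B = 15/4.

3.75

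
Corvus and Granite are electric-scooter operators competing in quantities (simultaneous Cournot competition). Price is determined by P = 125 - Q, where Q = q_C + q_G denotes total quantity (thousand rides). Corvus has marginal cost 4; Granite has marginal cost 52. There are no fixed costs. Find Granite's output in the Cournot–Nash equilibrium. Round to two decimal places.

Corvus's profit: π_C = (125 - Q)q_C - (4q_C). Setting ∂π_C/∂q_C = 0: 121 - 2q_C - (q_G) = 0.
Granite's first-order condition: 73 - 2q_G - (q_C) = 0.
Rearranging gives the reaction functions q_C = (121 - q_G)/2 and q_G = (73 - q_C)/2.
Solving the pair: q_C = 169/3, q_G = 25/3.

8.33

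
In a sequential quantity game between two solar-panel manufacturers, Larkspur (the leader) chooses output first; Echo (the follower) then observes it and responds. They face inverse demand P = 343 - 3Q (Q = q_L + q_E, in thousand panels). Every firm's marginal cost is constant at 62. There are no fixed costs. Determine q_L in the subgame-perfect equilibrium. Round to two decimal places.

46.83

The follower Echo best-responds to any q_L: π_E = (343 - 3Q)q_E - 62q_E.
Follower FOC: 281 - 3q_L - 6q_E = 0, so q_E(q_L) = (281 - 3q_L)/6.
Larkspur substitutes q_E(q_L) into its own profit: π_L = q_L(343 - 3q_L - (281 - 3q_L)/2) - 62q_L = (405/2 - (3/2)q_L)q_L - 62q_L.
The leader's first-order condition 281/2 - 3q_L = 0 yields q_L = 281/6.
Then q_E = (281 - 3·(281/6))/6 = 281/12.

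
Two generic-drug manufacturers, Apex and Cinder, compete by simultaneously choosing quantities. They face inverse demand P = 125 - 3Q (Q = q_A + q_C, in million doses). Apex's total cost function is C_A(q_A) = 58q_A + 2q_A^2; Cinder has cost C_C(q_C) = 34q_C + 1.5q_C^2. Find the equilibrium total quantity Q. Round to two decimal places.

Apex's profit: π_A = (125 - 3Q)q_A - (58q_A + 2q_A²). Setting ∂π_A/∂q_A = 0: 67 - 10q_A - 3(q_C) = 0.
Cinder's first-order condition: 91 - 9q_C - 3(q_A) = 0.
So q_A = (67 - 3q_C)/10 and q_C = (91 - 3q_A)/9.
Solving the pair: q_A = 110/27, q_C = 709/81.
Total output Q = 110/27 + 709/81 = 1039/81.

12.83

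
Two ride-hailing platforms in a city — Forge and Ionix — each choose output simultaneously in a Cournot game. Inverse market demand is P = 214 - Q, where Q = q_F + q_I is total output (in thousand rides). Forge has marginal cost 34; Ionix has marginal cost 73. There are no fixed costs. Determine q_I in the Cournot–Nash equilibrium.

Forge's profit: π_F = (214 - Q)q_F - (34q_F). Setting ∂π_F/∂q_F = 0: 180 - 2q_F - (q_I) = 0.
Ionix's first-order condition: 141 - 2q_I - (q_F) = 0.
Best responses: q_F = (180 - q_I)/2, q_I = (141 - q_F)/2.
Substituting one into the other gives q_F = 73 and q_I = 34.

34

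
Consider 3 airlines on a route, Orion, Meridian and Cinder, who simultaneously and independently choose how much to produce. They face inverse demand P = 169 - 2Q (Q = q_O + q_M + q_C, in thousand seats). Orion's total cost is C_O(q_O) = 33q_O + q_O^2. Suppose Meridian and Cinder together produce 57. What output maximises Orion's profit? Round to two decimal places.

3.67

With rivals' combined output fixed at 57, Orion's profit is π_O = (169 - 2·57 - 2q_O)q_O - (33q_O + q_O²) = (55 - 2q_O)q_O - (33q_O + q_O²).
∂π_O/∂q_O = 22 - 6q_O = 0, so q_O = 11/3.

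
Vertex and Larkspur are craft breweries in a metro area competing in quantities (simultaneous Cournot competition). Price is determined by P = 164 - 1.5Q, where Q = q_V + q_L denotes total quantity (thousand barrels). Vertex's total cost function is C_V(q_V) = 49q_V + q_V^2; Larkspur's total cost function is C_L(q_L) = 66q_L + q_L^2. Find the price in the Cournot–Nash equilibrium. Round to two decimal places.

Vertex's profit: π_V = (164 - 1.5Q)q_V - (49q_V + q_V²). Setting ∂π_V/∂q_V = 0: 115 - 5q_V - (3/2)(q_L) = 0.
Larkspur's first-order condition: 98 - 5q_L - (3/2)(q_V) = 0.
Best responses: q_V = (115 - (3/2)q_L)/5, q_L = (98 - (3/2)q_V)/5.
Solving the pair: q_V = 1712/91, q_L = 1270/91.
Total output Q = 426/13, so price P = 164 - (3/2)·(426/13) = 1493/13.

114.85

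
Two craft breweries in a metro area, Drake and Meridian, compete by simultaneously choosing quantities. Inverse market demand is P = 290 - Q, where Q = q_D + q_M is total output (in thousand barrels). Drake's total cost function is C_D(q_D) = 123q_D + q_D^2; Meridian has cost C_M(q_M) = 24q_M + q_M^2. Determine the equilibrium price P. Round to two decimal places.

Drake's profit: π_D = (290 - Q)q_D - (123q_D + q_D²). Setting ∂π_D/∂q_D = 0: 167 - 4q_D - (q_M) = 0.
Meridian's profit: π_M = (290 - Q)q_M - (24q_M + q_M²). Setting ∂π_M/∂q_M = 0: 266 - 4q_M - (q_D) = 0.
Best responses: q_D = (167 - q_M)/4, q_M = (266 - q_D)/4.
Solving the pair: q_D = 134/5, q_M = 299/5.
Total output Q = 433/5, so price P = 290 - 433/5 = 1017/5.

203.40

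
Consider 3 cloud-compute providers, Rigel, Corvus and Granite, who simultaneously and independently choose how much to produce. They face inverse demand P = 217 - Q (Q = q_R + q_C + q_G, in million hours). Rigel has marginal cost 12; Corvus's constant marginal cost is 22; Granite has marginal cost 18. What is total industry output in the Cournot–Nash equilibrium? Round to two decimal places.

149.75

Rigel's profit: π_R = (217 - Q)q_R - (12q_R). Setting ∂π_R/∂q_R = 0: 205 - 2q_R - (q_C + q_G) = 0.
Corvus's first-order condition: 195 - 2q_C - (q_R + q_G) = 0.
Granite's profit: π_G = (217 - Q)q_G - (18q_G). Setting ∂π_G/∂q_G = 0: 199 - 2q_G - (q_R + q_C) = 0.
Summing all 3 equations gives 599 − 4Q = 0, hence Q = 599/4.
Back-substituting: q_R = (205 − 599/4) = 221/4, q_C = (195 − 599/4) = 181/4, q_G = (199 − 599/4) = 197/4.
Total output Q = 221/4 + 181/4 + 197/4 = 599/4.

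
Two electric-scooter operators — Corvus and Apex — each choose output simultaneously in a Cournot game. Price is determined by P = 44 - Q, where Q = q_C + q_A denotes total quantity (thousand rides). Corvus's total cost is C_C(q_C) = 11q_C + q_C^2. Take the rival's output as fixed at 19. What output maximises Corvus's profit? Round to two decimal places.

3.50

With the rival's output fixed at 19, Corvus's profit is π_C = (44 - 19 - q_C)q_C - (11q_C + q_C²) = (25 - q_C)q_C - (11q_C + q_C²).
∂π_C/∂q_C = 14 - 4q_C = 0, so q_C = 7/2.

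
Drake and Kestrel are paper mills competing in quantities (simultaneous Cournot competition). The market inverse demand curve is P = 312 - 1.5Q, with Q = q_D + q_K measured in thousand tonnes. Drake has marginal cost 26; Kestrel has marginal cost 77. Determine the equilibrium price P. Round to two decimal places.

138.33

Drake's profit: π_D = (312 - 1.5Q)q_D - (26q_D). Setting ∂π_D/∂q_D = 0: 286 - 3q_D - (3/2)(q_K) = 0.
Kestrel's profit: π_K = (312 - 1.5Q)q_K - (77q_K). Setting ∂π_K/∂q_K = 0: 235 - 3q_K - (3/2)(q_D) = 0.
So q_D = (286 - (3/2)q_K)/3 and q_K = (235 - (3/2)q_D)/3.
Substituting one into the other gives q_D = 674/9 and q_K = 368/9.
Total output Q = 1042/9, so price P = 312 - (3/2)·(1042/9) = 415/3.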